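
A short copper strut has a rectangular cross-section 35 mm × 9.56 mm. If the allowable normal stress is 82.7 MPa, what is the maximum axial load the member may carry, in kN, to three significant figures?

A = 334.6 mm².
P_max = σ_allow · A = 82.7 · 334.6 = 27670 N = 27.67 kN.

27.7 kN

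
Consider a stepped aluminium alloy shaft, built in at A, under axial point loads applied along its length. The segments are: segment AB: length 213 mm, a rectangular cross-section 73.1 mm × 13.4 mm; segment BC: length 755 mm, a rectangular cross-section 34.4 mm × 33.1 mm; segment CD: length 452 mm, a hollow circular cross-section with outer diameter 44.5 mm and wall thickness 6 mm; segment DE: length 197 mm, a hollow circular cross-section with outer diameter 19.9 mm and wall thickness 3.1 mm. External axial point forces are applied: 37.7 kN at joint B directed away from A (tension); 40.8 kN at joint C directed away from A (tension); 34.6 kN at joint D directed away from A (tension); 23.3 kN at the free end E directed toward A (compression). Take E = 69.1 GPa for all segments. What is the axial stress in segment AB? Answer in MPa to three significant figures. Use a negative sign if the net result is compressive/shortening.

Internal axial forces (sectioning from the free end, tension +): N_DE = -23.3 kN, N_CD = 11.3 kN, N_BC = 52.1 kN, N_AB = 89.8 kN.
A_AB = 979.5 mm².
σ_AB = N_AB/A_AB = 89800/979.5 = 91.68 MPa.

91.7 MPa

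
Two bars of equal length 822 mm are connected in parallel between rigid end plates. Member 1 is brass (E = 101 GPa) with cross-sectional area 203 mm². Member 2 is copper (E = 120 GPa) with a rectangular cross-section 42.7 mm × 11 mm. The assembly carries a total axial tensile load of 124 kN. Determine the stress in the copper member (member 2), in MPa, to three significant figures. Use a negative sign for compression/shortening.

A_2 = 469.7 mm².
Equal strain + equilibrium ⇒ each member carries load in proportion to AE: A₁E₁ = 20500000 N, A₂E₂ = 56360000 N, ΣAE = 76870000 N.
σ₂ = P·E₂/ΣAE = 124000·120000/76870000 = 193.6 MPa.

194 MPa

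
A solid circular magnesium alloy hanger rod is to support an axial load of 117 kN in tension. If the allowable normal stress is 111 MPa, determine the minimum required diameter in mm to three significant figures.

36.6 mm

Required area A ≥ P/σ_allow = 117000/111 = 1054 mm².
For a solid circular section, d ≥ √(4A/π) = 36.63 mm.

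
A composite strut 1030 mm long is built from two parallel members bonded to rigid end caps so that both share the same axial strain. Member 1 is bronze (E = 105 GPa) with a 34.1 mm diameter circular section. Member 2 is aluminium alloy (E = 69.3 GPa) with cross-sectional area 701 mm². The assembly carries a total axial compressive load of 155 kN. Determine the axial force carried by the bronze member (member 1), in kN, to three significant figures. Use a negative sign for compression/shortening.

-103 kN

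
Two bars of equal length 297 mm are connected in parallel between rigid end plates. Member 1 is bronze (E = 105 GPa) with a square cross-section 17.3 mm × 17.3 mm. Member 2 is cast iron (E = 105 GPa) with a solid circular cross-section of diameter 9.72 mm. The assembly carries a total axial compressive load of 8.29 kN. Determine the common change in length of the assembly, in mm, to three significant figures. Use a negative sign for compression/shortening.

-0.0628 mm

A_1 = 299.3 mm².
A_2 = 74.2 mm².
Equal strain + equilibrium ⇒ each member carries load in proportion to AE: A₁E₁ = 31430000 N, A₂E₂ = 7791000 N, ΣAE = 39220000 N.
δ = PL/ΣAE = -8290·297/39220000 = -0.06278 mm.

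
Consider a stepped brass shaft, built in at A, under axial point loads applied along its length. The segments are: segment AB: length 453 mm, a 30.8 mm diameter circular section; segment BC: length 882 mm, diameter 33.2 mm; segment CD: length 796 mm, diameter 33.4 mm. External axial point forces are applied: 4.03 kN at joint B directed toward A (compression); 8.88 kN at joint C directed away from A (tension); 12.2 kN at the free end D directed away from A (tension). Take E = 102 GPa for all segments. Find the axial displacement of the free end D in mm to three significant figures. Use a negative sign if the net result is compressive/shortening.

0.421 mm

Internal axial forces (sectioning from the free end, tension +): N_CD = 12.2 kN, N_BC = 21.08 kN, N_AB = 17.05 kN.
A_AB = 745.1 mm².
A_BC = 865.7 mm².
A_CD = 876.2 mm².
δ_AB = 17050·453/(745.1·102000) = 0.1016 mm
δ_BC = 21080·882/(865.7·102000) = 0.2106 mm
δ_CD = 12200·796/(876.2·102000) = 0.1087 mm
δ = Σδ_i = 0.4209 mm.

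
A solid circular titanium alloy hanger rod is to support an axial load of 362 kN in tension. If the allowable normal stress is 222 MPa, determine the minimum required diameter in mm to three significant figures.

Required area A ≥ P/σ_allow = 362000/222 = 1631 mm².
For a solid circular section, d ≥ √(4A/π) = 45.57 mm.

45.6 mm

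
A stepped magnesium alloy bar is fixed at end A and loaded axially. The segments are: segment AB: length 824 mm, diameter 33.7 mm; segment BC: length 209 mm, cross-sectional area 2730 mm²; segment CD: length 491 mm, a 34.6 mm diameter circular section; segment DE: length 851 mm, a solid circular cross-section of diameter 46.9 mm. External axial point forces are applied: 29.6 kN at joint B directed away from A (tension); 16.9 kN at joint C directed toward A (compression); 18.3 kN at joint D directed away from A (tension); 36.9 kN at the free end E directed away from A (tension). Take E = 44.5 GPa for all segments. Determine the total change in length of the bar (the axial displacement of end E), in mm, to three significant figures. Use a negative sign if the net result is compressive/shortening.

2.53 mm

Internal axial forces (sectioning from the free end, tension +): N_DE = 36.9 kN, N_CD = 55.2 kN, N_BC = 38.3 kN, N_AB = 67.9 kN.
A_AB = 892 mm².
A_CD = 940.2 mm².
A_DE = 1728 mm².
δ_AB = 67900·824/(892·44500) = 1.41 mm
δ_BC = 38300·209/(2730·44500) = 0.06589 mm
δ_CD = 55200·491/(940.2·44500) = 0.6478 mm
δ_DE = 36900·851/(1728·44500) = 0.4085 mm
δ = Σδ_i = 2.532 mm.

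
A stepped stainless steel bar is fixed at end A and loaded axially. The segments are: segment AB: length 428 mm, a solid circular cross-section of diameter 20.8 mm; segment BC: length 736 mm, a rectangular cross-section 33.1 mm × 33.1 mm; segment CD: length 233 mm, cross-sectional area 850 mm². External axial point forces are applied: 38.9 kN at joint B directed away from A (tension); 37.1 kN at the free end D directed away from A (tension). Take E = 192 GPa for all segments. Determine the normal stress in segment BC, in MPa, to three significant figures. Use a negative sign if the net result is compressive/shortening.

33.9 MPa

Internal axial forces (sectioning from the free end, tension +): N_CD = 37.1 kN, N_BC = 37.1 kN, N_AB = 76 kN.
A_BC = 1096 mm².
σ_BC = N_BC/A_BC = 37100/1096 = 33.86 MPa.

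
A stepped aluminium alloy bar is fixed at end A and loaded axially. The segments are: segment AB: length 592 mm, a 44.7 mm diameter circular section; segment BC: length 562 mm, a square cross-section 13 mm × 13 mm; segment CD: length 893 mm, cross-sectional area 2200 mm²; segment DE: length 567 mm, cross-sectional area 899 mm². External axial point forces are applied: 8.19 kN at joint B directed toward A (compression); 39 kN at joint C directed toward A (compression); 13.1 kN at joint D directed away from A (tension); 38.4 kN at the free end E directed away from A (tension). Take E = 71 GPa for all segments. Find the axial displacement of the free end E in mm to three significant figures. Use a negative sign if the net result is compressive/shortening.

1.24 mm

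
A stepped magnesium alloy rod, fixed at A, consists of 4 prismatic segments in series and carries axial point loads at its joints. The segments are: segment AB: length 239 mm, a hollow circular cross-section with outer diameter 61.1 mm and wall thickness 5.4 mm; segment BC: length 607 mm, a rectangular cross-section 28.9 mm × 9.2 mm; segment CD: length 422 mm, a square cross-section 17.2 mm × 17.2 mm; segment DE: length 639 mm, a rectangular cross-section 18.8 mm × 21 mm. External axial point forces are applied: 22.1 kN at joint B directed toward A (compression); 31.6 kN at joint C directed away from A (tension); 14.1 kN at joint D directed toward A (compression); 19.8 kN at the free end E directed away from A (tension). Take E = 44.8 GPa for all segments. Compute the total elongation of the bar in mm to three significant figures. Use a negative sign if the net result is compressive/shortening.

2.88 mm

Internal axial forces (sectioning from the free end, tension +): N_DE = 19.8 kN, N_CD = 5.7 kN, N_BC = 37.3 kN, N_AB = 15.2 kN.
A_AB = 944.9 mm².
A_BC = 265.9 mm².
A_CD = 295.8 mm².
A_DE = 394.8 mm².
δ_AB = 15200·239/(944.9·44800) = 0.08582 mm
δ_BC = 37300·607/(265.9·44800) = 1.901 mm
δ_CD = 5700·422/(295.8·44800) = 0.1815 mm
δ_DE = 19800·639/(394.8·44800) = 0.7153 mm
δ = Σδ_i = 2.883 mm.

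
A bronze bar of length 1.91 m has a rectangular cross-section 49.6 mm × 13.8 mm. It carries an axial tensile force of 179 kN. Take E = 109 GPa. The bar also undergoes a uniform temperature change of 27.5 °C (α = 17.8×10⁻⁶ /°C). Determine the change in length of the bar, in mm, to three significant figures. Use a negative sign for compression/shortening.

A = 684.5 mm².
δ_mech = NL/(AE) = 179000·1910/(684.5·109000) = 4.582 mm.
δ_thermal = αLΔT = 17.8e-6·1910·27.5 = 0.9349 mm.
δ = δ_mech + δ_thermal = 5.517 mm.

5.52 mm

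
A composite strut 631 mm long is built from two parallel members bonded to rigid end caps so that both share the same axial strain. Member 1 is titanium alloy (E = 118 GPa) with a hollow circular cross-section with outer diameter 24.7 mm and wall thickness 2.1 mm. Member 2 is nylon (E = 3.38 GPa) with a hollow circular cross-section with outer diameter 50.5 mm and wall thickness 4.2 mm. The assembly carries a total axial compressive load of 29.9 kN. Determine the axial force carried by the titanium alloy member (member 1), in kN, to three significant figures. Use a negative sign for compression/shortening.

A_1 = 149.1 mm².
A_2 = 610.9 mm².
Equal strain + equilibrium ⇒ each member carries load in proportion to AE: A₁E₁ = 17590000 N, A₂E₂ = 2065000 N, ΣAE = 19660000 N.
F₁ = P·A₁E₁/ΣAE = -29900·17590000/19660000 = -26760 N.

-26.8 kN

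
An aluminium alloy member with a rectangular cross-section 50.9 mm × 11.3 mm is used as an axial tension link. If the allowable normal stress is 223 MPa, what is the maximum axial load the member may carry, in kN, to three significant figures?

128 kN

A = 575.2 mm².
P_max = σ_allow · A = 223 · 575.2 = 128300 N = 128.3 kN.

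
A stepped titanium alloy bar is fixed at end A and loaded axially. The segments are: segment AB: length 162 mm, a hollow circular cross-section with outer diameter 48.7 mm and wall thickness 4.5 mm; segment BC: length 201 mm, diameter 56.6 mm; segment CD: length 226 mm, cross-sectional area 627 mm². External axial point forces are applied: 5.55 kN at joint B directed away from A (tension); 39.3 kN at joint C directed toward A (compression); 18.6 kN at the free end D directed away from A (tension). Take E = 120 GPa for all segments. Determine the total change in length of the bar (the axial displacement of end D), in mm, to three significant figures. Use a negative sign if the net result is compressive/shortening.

0.00936 mm

Internal axial forces (sectioning from the free end, tension +): N_CD = 18.6 kN, N_BC = -20.7 kN, N_AB = -15.15 kN.
A_AB = 624.9 mm².
A_BC = 2516 mm².
δ_AB = -15150·162/(624.9·120000) = -0.03273 mm
δ_BC = -20700·201/(2516·120000) = -0.01378 mm
δ_CD = 18600·226/(627·120000) = 0.05587 mm
δ = Σδ_i = 0.009358 mm.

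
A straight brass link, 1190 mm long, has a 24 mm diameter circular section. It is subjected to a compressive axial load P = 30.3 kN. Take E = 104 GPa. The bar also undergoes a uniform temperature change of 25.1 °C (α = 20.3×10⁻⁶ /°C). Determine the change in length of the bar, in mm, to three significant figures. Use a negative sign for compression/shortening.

A = 452.4 mm².
δ_mech = NL/(AE) = -30300·1190/(452.4·104000) = -0.7664 mm.
δ_thermal = αLΔT = 20.3e-6·1190·25.1 = 0.6063 mm.
δ = δ_mech + δ_thermal = -0.16 mm.

-0.160 mm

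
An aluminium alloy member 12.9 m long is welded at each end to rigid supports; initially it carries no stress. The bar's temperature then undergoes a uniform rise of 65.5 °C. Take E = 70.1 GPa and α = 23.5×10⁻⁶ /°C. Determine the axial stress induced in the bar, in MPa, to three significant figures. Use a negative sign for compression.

-108 MPa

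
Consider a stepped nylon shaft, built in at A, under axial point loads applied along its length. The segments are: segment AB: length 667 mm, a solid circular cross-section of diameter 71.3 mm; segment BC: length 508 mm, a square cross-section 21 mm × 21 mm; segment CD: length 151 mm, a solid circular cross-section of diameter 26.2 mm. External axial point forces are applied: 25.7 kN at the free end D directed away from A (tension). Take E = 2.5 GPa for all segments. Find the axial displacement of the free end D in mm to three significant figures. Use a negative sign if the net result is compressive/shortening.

16.4 mm

Internal axial forces (sectioning from the free end, tension +): N_CD = 25.7 kN, N_BC = 25.7 kN, N_AB = 25.7 kN.
A_AB = 3993 mm².
A_BC = 441 mm².
A_CD = 539.1 mm².
δ_AB = 25700·667/(3993·2500) = 1.717 mm
δ_BC = 25700·508/(441·2500) = 11.84 mm
δ_CD = 25700·151/(539.1·2500) = 2.879 mm
δ = Σδ_i = 16.44 mm.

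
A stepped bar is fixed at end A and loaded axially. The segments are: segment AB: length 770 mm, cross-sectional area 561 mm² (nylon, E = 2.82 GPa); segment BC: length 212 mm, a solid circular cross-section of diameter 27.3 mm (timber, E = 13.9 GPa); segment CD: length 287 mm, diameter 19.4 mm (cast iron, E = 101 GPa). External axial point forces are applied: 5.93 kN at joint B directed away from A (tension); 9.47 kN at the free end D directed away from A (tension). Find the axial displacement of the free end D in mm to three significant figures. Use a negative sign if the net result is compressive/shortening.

7.83 mm

Internal axial forces (sectioning from the free end, tension +): N_CD = 9.47 kN, N_BC = 9.47 kN, N_AB = 15.4 kN.
A_BC = 585.3 mm².
A_CD = 295.6 mm².
δ_AB = 15400·770/(561·2820) = 7.495 mm
δ_BC = 9470·212/(585.3·13900) = 0.2467 mm
δ_CD = 9470·287/(295.6·101000) = 0.09104 mm
δ = Σδ_i = 7.833 mm.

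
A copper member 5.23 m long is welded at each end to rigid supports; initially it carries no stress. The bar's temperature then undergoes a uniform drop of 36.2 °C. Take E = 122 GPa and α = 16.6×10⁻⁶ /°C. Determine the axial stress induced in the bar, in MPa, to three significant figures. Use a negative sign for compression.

Free thermal expansion αLΔT = 16.6e-6 · 5230 · -36.2 = -3.143 mm.
The walls impose strain ε = −(-3.143)/5230 = 6.0092e-04; σ = Eε = 122000 · 6.0092e-04 = 73.31 MPa.

73.3 MPa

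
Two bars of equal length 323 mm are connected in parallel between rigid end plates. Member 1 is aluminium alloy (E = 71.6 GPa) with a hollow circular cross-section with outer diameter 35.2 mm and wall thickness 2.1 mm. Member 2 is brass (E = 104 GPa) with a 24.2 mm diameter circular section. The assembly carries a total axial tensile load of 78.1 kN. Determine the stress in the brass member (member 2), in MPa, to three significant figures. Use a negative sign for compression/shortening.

128 MPa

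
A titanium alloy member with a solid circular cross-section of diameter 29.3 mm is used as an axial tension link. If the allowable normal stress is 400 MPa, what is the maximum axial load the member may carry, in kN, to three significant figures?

A = 674.3 mm².
P_max = σ_allow · A = 400 · 674.3 = 269700 N = 269.7 kN.

270 kN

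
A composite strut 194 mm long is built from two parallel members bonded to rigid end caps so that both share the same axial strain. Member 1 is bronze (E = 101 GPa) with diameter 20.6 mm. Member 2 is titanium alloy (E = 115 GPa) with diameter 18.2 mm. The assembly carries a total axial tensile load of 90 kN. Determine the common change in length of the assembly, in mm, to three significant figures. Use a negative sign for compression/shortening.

0.275 mm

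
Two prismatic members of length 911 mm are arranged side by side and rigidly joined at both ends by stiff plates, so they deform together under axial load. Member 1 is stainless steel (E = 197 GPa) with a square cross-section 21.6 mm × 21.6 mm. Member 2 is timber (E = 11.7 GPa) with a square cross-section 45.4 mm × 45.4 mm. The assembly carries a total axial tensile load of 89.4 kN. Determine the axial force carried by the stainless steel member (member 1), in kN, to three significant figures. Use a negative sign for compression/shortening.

70.8 kN

A_1 = 466.6 mm².
A_2 = 2061 mm².
Equal strain + equilibrium ⇒ each member carries load in proportion to AE: A₁E₁ = 91910000 N, A₂E₂ = 24120000 N, ΣAE = 116000000 N.
F₁ = P·A₁E₁/ΣAE = 89400·91910000/116000000 = 70820 N.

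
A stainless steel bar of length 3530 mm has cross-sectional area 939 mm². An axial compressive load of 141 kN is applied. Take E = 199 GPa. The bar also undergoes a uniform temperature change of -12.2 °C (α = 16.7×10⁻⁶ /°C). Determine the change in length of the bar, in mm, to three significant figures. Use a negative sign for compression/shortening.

-3.38 mm

δ_mech = NL/(AE) = -141000·3530/(939·199000) = -2.664 mm.
δ_thermal = αLΔT = 16.7e-6·3530·-12.2 = -0.7192 mm.
δ = δ_mech + δ_thermal = -3.383 mm.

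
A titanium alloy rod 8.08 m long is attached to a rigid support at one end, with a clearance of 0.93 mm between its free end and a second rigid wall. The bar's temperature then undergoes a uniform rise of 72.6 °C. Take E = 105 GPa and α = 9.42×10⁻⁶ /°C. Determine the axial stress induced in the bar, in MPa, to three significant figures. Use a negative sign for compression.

-59.7 MPa

Free thermal expansion αLΔT = 9.42e-6 · 8080 · 72.6 = 5.526 mm.
The walls engage after the gap closes; constrained expansion = 5.526 − 0.93 = 4.596 mm.
The walls impose strain ε = −(4.596)/8080 = -5.6879e-04; σ = Eε = 105000 · -5.6879e-04 = -59.72 MPa.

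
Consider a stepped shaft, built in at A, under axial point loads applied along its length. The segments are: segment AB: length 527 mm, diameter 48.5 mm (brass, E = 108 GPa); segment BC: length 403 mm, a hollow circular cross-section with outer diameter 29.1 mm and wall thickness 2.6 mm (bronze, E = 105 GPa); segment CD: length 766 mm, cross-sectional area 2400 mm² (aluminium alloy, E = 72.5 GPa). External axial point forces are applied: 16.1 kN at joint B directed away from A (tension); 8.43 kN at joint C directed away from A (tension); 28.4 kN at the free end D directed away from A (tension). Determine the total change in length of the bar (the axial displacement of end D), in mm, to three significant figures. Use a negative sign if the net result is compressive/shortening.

0.918 mm

Internal axial forces (sectioning from the free end, tension +): N_CD = 28.4 kN, N_BC = 36.83 kN, N_AB = 52.93 kN.
A_AB = 1847 mm².
A_BC = 216.5 mm².
δ_AB = 52930·527/(1847·108000) = 0.1398 mm
δ_BC = 36830·403/(216.5·105000) = 0.6531 mm
δ_CD = 28400·766/(2400·72500) = 0.125 mm
δ = Σδ_i = 0.9179 mm.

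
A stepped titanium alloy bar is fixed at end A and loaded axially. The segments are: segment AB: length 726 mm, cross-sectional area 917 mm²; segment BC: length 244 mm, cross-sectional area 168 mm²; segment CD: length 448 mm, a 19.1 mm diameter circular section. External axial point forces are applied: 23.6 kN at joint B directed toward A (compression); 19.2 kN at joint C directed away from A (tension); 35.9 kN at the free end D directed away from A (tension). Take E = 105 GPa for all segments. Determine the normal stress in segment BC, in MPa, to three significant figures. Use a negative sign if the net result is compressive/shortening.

Internal axial forces (sectioning from the free end, tension +): N_CD = 35.9 kN, N_BC = 55.1 kN, N_AB = 31.5 kN.
σ_BC = N_BC/A_BC = 55100/168 = 328 MPa.

328 MPa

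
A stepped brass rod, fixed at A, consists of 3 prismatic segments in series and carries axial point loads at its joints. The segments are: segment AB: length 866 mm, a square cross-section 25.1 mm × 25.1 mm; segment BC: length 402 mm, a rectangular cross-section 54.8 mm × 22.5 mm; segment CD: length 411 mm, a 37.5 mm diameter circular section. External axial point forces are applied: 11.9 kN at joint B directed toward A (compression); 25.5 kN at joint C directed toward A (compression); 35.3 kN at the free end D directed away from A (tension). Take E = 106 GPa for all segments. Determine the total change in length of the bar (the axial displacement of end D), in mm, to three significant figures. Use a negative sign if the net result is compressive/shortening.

0.127 mm

Internal axial forces (sectioning from the free end, tension +): N_CD = 35.3 kN, N_BC = 9.8 kN, N_AB = -2.1 kN.
A_AB = 630 mm².
A_BC = 1233 mm².
A_CD = 1104 mm².
δ_AB = -2100·866/(630·106000) = -0.02723 mm
δ_BC = 9800·402/(1233·106000) = 0.03014 mm
δ_CD = 35300·411/(1104·106000) = 0.1239 mm
δ = Σδ_i = 0.1268 mm.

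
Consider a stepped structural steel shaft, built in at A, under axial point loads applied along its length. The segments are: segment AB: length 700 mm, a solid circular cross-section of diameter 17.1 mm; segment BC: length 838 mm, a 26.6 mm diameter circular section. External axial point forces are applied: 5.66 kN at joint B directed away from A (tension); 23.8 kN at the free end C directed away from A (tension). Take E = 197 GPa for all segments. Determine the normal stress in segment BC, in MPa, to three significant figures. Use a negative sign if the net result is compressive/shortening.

42.8 MPa

Internal axial forces (sectioning from the free end, tension +): N_BC = 23.8 kN, N_AB = 29.46 kN.
A_BC = 555.7 mm².
σ_BC = N_BC/A_BC = 23800/555.7 = 42.83 MPa.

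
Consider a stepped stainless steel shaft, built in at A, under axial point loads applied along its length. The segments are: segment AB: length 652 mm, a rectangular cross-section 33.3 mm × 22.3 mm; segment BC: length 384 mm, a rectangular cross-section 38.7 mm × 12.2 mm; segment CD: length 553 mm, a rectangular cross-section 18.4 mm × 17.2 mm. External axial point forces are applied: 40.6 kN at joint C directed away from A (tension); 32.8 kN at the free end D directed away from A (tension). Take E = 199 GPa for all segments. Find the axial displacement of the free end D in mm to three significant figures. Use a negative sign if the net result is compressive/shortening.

0.912 mm

Internal axial forces (sectioning from the free end, tension +): N_CD = 32.8 kN, N_BC = 73.4 kN, N_AB = 73.4 kN.
A_AB = 742.6 mm².
A_BC = 472.1 mm².
A_CD = 316.5 mm².
δ_AB = 73400·652/(742.6·199000) = 0.3238 mm
δ_BC = 73400·384/(472.1·199000) = 0.3 mm
δ_CD = 32800·553/(316.5·199000) = 0.288 mm
δ = Σδ_i = 0.9118 mm.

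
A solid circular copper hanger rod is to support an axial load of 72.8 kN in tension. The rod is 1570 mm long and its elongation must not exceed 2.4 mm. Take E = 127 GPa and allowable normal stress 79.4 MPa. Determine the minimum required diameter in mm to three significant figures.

Required area A ≥ P/σ_allow = 72800/79.4 = 916.9 mm².
For a solid circular section, d ≥ √(4A/π) = 34.17 mm.
Elongation limit: A ≥ PL/(Eδ_allow) = 72800·1570/(127000·2.4) = 375 mm² ⇒ d ≥ 21.85 mm.
The stress limit governs.

34.2 mm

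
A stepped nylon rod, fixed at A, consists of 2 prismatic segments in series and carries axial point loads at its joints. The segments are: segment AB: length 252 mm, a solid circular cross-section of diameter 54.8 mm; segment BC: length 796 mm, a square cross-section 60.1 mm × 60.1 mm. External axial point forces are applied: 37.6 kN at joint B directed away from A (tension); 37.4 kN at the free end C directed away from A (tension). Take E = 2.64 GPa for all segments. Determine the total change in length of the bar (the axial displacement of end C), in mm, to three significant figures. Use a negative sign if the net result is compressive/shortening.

6.16 mm

Internal axial forces (sectioning from the free end, tension +): N_BC = 37.4 kN, N_AB = 75 kN.
A_AB = 2359 mm².
A_BC = 3612 mm².
δ_AB = 75000·252/(2359·2640) = 3.035 mm
δ_BC = 37400·796/(3612·2640) = 3.122 mm
δ = Σδ_i = 6.157 mm.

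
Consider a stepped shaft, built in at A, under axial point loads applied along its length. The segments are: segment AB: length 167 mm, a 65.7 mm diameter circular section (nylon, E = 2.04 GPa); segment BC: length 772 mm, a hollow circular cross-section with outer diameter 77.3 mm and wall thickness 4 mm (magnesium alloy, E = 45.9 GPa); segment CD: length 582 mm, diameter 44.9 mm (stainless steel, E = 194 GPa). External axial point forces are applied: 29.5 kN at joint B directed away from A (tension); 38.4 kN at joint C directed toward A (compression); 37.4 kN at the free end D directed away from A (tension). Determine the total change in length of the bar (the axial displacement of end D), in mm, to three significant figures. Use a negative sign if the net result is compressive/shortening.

Internal axial forces (sectioning from the free end, tension +): N_CD = 37.4 kN, N_BC = -1 kN, N_AB = 28.5 kN.
A_AB = 3390 mm².
A_BC = 921.1 mm².
A_CD = 1583 mm².
δ_AB = 28500·167/(3390·2040) = 0.6882 mm
δ_BC = -1000·772/(921.1·45900) = -0.01826 mm
δ_CD = 37400·582/(1583·194000) = 0.07086 mm
δ = Σδ_i = 0.7408 mm.

0.741 mm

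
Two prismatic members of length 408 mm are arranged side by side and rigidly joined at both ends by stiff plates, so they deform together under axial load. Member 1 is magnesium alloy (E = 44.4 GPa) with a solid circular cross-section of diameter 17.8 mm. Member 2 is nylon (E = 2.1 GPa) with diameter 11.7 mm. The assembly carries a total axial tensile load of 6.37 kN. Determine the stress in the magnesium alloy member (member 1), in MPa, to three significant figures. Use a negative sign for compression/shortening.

25.1 MPa

A_1 = 248.8 mm².
A_2 = 107.5 mm².
Equal strain + equilibrium ⇒ each member carries load in proportion to AE: A₁E₁ = 11050000 N, A₂E₂ = 225800 N, ΣAE = 11270000 N.
σ₁ = P·E₁/ΣAE = 6370·44400/11270000 = 25.09 MPa.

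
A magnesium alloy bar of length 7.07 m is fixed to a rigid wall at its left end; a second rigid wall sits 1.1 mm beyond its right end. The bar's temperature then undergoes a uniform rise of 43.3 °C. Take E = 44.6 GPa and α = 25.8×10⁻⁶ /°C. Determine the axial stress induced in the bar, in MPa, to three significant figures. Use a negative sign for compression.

-42.9 MPa

Free thermal expansion αLΔT = 25.8e-6 · 7070 · 43.3 = 7.898 mm.
The walls engage after the gap closes; constrained expansion = 7.898 − 1.1 = 6.798 mm.
The walls impose strain ε = −(6.798)/7070 = -9.6155e-04; σ = Eε = 44600 · -9.6155e-04 = -42.89 MPa.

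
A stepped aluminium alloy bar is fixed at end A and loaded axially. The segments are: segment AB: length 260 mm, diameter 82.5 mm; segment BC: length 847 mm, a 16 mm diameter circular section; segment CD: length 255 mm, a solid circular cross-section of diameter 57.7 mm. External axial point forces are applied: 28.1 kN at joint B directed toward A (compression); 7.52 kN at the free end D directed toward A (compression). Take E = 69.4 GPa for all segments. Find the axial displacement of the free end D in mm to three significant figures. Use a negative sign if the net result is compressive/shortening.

-0.492 mm

Internal axial forces (sectioning from the free end, tension +): N_CD = -7.52 kN, N_BC = -7.52 kN, N_AB = -35.62 kN.
A_AB = 5346 mm².
A_BC = 201.1 mm².
A_CD = 2615 mm².
δ_AB = -35620·260/(5346·69400) = -0.02496 mm
δ_BC = -7520·847/(201.1·69400) = -0.4565 mm
δ_CD = -7520·255/(2615·69400) = -0.01057 mm
δ = Σδ_i = -0.492 mm.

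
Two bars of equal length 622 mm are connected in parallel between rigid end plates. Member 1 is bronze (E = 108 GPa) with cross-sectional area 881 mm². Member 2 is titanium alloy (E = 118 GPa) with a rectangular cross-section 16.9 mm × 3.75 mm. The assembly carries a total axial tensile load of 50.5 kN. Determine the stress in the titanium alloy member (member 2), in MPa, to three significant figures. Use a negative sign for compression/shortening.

A_2 = 63.37 mm².
Equal strain + equilibrium ⇒ each member carries load in proportion to AE: A₁E₁ = 95150000 N, A₂E₂ = 7478000 N, ΣAE = 102600000 N.
σ₂ = P·E₂/ΣAE = 50500·118000/102600000 = 58.07 MPa.

58.1 MPa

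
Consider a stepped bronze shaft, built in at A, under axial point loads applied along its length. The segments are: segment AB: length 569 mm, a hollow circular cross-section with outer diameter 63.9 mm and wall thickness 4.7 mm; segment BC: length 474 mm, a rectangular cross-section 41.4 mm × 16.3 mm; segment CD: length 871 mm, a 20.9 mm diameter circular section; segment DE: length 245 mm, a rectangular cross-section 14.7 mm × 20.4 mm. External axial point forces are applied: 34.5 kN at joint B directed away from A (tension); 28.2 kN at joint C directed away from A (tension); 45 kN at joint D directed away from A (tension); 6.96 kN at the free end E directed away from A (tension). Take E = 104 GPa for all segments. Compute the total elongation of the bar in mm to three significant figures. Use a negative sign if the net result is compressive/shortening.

Internal axial forces (sectioning from the free end, tension +): N_DE = 6.96 kN, N_CD = 51.96 kN, N_BC = 80.16 kN, N_AB = 114.7 kN.
A_AB = 874.1 mm².
A_BC = 674.8 mm².
A_CD = 343.1 mm².
A_DE = 299.9 mm².
δ_AB = 114700·569/(874.1·104000) = 0.7177 mm
δ_BC = 80160·474/(674.8·104000) = 0.5414 mm
δ_CD = 51960·871/(343.1·104000) = 1.268 mm
δ_DE = 6960·245/(299.9·104000) = 0.05468 mm
δ = Σδ_i = 2.582 mm.

2.58 mm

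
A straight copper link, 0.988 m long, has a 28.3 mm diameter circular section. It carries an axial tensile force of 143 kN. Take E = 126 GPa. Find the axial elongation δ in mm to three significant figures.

1.78 mm

A = 629 mm².
δ_mech = NL/(AE) = 143000·988/(629·126000) = 1.783 mm.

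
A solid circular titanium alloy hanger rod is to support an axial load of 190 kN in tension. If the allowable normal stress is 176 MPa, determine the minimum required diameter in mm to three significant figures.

Required area A ≥ P/σ_allow = 190000/176 = 1080 mm².
For a solid circular section, d ≥ √(4A/π) = 37.07 mm.

37.1 mm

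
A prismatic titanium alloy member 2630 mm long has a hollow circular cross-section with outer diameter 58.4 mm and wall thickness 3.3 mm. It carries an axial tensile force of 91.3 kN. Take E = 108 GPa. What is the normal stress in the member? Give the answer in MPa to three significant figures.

160 MPa

A = 571.2 mm².
σ = N/A = 91300/571.2 = 159.8 MPa.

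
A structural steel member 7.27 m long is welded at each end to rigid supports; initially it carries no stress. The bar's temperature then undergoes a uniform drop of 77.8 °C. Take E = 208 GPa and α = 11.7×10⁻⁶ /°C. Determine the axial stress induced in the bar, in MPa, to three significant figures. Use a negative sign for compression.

189 MPa

Free thermal expansion αLΔT = 11.7e-6 · 7270 · -77.8 = -6.618 mm.
The walls impose strain ε = −(-6.618)/7270 = 9.1026e-04; σ = Eε = 208000 · 9.1026e-04 = 189.3 MPa.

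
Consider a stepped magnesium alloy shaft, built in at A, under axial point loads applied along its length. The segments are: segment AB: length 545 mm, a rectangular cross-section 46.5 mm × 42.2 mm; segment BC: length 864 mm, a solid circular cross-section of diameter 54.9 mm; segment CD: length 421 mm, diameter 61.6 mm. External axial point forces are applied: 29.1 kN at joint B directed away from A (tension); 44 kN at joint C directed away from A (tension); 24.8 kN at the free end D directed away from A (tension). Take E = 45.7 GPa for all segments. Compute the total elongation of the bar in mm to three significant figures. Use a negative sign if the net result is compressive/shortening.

Internal axial forces (sectioning from the free end, tension +): N_CD = 24.8 kN, N_BC = 68.8 kN, N_AB = 97.9 kN.
A_AB = 1962 mm².
A_BC = 2367 mm².
A_CD = 2980 mm².
δ_AB = 97900·545/(1962·45700) = 0.595 mm
δ_BC = 68800·864/(2367·45700) = 0.5495 mm
δ_CD = 24800·421/(2980·45700) = 0.07666 mm
δ = Σδ_i = 1.221 mm.

1.22 mm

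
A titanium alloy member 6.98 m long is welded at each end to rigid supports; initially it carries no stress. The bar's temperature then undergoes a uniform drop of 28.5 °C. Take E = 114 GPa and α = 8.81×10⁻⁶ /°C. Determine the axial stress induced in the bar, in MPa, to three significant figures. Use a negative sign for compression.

28.6 MPa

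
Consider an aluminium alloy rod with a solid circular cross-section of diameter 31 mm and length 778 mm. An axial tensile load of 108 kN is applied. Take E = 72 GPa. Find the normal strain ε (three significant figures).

0.00199

A = 754.8 mm².
σ = N/A = 143.1 MPa; ε = σ/E = 143.1/72000 = 1.987e-03.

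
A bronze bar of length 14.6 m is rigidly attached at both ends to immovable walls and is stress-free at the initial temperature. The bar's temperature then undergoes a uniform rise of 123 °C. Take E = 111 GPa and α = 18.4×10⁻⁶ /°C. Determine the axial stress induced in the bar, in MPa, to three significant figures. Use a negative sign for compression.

-251 MPa

Free thermal expansion αLΔT = 18.4e-6 · 14600 · 123 = 33.04 mm.
The walls impose strain ε = −(33.04)/14600 = -2.2632e-03; σ = Eε = 111000 · -2.2632e-03 = -251.2 MPa.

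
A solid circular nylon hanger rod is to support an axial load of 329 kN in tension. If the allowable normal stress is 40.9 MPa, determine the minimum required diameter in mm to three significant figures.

101 mm

Required area A ≥ P/σ_allow = 329000/40.9 = 8044 mm².
For a solid circular section, d ≥ √(4A/π) = 101.2 mm.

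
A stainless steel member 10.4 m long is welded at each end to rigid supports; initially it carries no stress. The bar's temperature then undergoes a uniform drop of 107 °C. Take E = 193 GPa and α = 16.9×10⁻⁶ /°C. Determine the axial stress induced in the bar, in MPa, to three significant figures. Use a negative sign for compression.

349 MPa

Free thermal expansion αLΔT = 16.9e-6 · 10400 · -107 = -18.81 mm.
The walls impose strain ε = −(-18.81)/10400 = 1.8083e-03; σ = Eε = 193000 · 1.8083e-03 = 349 MPa.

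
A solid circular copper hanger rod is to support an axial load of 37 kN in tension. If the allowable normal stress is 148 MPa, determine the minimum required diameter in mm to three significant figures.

17.8 mm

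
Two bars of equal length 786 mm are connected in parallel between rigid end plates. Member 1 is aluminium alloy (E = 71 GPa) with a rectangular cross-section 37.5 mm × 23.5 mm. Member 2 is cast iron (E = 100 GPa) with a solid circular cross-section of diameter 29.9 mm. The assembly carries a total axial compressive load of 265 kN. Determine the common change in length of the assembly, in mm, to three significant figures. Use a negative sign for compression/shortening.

-1.57 mm

A_1 = 881.2 mm².
A_2 = 702.2 mm².
Equal strain + equilibrium ⇒ each member carries load in proportion to AE: A₁E₁ = 62570000 N, A₂E₂ = 70220000 N, ΣAE = 132800000 N.
δ = PL/ΣAE = -265000·786/132800000 = -1.569 mm.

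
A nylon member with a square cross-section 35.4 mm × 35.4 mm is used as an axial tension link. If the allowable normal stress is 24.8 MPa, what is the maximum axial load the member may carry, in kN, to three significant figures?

31.1 kN

A = 1253 mm².
P_max = σ_allow · A = 24.8 · 1253 = 31080 N = 31.08 kN.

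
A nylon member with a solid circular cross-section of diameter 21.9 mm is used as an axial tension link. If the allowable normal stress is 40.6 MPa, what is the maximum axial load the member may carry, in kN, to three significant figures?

15.3 kN

A = 376.7 mm².
P_max = σ_allow · A = 40.6 · 376.7 = 15290 N = 15.29 kN.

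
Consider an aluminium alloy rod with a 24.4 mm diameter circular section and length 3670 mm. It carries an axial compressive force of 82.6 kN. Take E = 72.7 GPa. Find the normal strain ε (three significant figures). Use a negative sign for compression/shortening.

A = 467.6 mm².
σ = N/A = -176.6 MPa; ε = σ/E = -176.6/72700 = -2.430e-03.

-0.00243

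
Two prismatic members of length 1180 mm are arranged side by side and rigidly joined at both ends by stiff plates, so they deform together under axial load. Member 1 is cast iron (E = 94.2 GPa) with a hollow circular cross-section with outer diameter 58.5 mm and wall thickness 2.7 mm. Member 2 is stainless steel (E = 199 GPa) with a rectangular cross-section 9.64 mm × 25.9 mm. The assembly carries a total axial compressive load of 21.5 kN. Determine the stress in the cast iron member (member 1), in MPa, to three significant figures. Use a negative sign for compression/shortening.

-21.5 MPa

A_1 = 473.3 mm².
A_2 = 249.7 mm².
Equal strain + equilibrium ⇒ each member carries load in proportion to AE: A₁E₁ = 44590000 N, A₂E₂ = 49690000 N, ΣAE = 94270000 N.
σ₁ = P·E₁/ΣAE = -21500·94200/94270000 = -21.48 MPa.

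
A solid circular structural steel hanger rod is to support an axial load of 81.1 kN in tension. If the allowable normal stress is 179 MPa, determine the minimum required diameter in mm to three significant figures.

Required area A ≥ P/σ_allow = 81100/179 = 453.1 mm².
For a solid circular section, d ≥ √(4A/π) = 24.02 mm.

24.0 mm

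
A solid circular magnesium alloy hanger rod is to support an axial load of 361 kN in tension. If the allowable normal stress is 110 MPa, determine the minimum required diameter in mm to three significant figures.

Required area A ≥ P/σ_allow = 361000/110 = 3282 mm².
For a solid circular section, d ≥ √(4A/π) = 64.64 mm.

64.6 mm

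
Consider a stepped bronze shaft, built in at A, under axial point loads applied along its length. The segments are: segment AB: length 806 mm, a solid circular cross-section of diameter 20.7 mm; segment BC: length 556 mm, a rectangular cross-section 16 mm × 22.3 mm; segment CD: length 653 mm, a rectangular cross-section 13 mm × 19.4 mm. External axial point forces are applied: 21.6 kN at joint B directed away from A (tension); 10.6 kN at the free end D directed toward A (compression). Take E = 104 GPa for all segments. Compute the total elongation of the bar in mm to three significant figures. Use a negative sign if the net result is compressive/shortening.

Internal axial forces (sectioning from the free end, tension +): N_CD = -10.6 kN, N_BC = -10.6 kN, N_AB = 11 kN.
A_AB = 336.5 mm².
A_BC = 356.8 mm².
A_CD = 252.2 mm².
δ_AB = 11000·806/(336.5·104000) = 0.2533 mm
δ_BC = -10600·556/(356.8·104000) = -0.1588 mm
δ_CD = -10600·653/(252.2·104000) = -0.2639 mm
δ = Σδ_i = -0.1694 mm.

-0.169 mm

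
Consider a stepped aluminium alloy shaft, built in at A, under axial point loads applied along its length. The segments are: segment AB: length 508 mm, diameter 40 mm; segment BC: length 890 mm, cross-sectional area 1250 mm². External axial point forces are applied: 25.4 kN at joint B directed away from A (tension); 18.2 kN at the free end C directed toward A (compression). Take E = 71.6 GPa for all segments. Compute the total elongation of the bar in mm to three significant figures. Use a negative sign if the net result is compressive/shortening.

Internal axial forces (sectioning from the free end, tension +): N_BC = -18.2 kN, N_AB = 7.2 kN.
A_AB = 1257 mm².
δ_AB = 7200·508/(1257·71600) = 0.04065 mm
δ_BC = -18200·890/(1250·71600) = -0.181 mm
δ = Σδ_i = -0.1403 mm.

-0.140 mm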